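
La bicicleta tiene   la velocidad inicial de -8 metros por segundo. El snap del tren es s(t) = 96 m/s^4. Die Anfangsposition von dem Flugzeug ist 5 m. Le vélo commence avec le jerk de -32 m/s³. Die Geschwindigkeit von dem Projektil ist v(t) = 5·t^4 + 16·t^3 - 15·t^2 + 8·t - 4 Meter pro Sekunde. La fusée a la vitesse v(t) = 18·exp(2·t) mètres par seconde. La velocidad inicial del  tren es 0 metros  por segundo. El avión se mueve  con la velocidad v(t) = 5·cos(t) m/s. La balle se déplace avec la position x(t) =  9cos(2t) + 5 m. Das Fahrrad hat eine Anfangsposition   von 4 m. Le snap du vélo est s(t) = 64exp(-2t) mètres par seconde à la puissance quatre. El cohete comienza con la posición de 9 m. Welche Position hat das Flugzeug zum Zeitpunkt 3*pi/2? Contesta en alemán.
Wir müssen unsere Gleichung für die Geschwindigkeit v(t) = 5·cos(t) 1-mal integrieren. Mit ∫v(t)dt und Anwendung von x(0) = 5, finden wir x(t) = 5·sin(t) + 5. Mit x(t) = 5·sin(t) + 5 und Einsetzen von t = 3*pi/2, finden wir x = 0.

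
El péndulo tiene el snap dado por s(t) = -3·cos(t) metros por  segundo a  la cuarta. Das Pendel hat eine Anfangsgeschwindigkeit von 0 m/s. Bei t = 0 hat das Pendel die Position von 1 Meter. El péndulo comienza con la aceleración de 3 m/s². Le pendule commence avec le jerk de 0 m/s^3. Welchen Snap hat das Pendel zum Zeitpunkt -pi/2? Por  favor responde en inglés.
Using s(t) = -3·cos(t) and substituting t = -pi/2, we find s = 0.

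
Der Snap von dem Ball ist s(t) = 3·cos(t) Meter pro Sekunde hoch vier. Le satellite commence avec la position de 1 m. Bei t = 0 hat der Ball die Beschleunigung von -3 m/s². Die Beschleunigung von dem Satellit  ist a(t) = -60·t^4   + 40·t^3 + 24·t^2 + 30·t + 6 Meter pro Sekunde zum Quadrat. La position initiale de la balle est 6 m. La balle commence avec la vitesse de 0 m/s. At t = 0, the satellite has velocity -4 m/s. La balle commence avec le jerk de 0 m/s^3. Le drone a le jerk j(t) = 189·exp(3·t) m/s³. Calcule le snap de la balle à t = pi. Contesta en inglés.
Using s(t) = 3·cos(t) and substituting t = pi, we find s = -3.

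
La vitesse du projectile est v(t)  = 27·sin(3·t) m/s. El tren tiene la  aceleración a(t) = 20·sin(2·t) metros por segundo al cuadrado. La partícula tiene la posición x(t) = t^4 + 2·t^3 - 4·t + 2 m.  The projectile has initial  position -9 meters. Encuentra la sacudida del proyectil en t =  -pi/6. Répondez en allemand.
Um dies zu lösen, müssen wir 2 Ableitungen unserer Gleichung für die Geschwindigkeit v(t) = 27·sin(3·t) nehmen. Mit d/dt von v(t) finden wir a(t) = 81·cos(3·t). Die Ableitung von der Beschleunigung ergibt den Ruck: j(t) = -243·sin(3·t). Mit j(t) = -243·sin(3·t) und Einsetzen von t = -pi/6, finden wir j = 243.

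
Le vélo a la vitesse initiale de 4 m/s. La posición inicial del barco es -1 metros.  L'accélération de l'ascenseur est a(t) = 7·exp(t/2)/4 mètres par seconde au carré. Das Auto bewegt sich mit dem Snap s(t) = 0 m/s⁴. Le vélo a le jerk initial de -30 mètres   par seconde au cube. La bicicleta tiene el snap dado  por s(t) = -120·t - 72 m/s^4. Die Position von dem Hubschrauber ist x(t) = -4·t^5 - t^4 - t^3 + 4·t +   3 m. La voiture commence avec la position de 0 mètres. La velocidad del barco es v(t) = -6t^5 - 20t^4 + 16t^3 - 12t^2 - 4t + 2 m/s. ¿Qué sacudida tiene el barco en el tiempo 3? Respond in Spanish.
Para resolver esto, necesitamos tomar 2 derivadas de nuestra ecuación de la velocidad v(t) = -6·t^5 - 20·t^4 + 16·t^3 - 12·t^2 - 4·t + 2. Derivando la velocidad, obtenemos la aceleración: a(t) = -30·t^4 - 80·t^3 + 48·t^2 - 24·t - 4. La derivada de la aceleración da la sacudida: j(t) = -120·t^3 - 240·t^2 + 96·t - 24. Usando j(t) = -120·t^3 - 240·t^2 + 96·t - 24 y sustituyendo t = 3, encontramos j = -5136.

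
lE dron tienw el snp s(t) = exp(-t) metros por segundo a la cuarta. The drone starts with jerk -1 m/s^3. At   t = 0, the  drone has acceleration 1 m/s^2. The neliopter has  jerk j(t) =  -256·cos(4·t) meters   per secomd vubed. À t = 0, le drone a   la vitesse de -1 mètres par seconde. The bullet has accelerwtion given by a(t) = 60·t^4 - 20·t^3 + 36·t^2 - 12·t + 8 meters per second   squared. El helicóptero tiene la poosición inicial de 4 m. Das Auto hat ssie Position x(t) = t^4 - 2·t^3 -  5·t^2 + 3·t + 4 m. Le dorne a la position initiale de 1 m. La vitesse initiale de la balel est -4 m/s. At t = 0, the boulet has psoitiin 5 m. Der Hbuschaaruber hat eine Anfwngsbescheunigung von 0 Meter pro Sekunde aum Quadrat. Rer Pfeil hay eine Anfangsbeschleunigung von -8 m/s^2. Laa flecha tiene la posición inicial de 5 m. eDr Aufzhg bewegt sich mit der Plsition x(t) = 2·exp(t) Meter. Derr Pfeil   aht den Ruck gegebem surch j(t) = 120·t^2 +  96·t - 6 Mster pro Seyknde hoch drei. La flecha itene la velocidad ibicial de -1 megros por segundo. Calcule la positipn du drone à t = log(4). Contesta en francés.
Pour résoudre ceci, nous devons prendre 4 primitives de notre équation du snap s(t) = exp(-t). En intégrant le snap et en utilisant la condition initiale j(0) = -1, nous obtenons j(t) = -exp(-t). En prenant ∫j(t)dt et en appliquant a(0) = 1, nous trouvons a(t) = exp(-t). La primitive de l'accélération, avec v(0) = -1, donne la vitesse: v(t) = -exp(-t). En prenant ∫v(t)dt et en appliquant x(0) = 1, nous trouvons x(t) = exp(-t). De l'équation de la position x(t) = exp(-t), nous substituons t = log(4) pour obtenir x = 1/4.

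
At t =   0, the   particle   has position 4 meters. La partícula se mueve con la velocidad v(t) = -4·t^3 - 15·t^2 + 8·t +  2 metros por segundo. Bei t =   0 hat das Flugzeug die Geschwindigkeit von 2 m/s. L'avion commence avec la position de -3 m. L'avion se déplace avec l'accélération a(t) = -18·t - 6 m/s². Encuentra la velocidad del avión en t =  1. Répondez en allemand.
Wir müssen die Stammfunktion unserer Gleichung für die Beschleunigung a(t) = -18·t - 6 1-mal finden. Die Stammfunktion von der Beschleunigung, mit v(0) = 2, ergibt die Geschwindigkeit: v(t) = -9·t^2 - 6·t + 2. Wir haben die Geschwindigkeit v(t) = -9·t^2 - 6·t + 2. Durch Einsetzen von t = 1: v(1) = -13.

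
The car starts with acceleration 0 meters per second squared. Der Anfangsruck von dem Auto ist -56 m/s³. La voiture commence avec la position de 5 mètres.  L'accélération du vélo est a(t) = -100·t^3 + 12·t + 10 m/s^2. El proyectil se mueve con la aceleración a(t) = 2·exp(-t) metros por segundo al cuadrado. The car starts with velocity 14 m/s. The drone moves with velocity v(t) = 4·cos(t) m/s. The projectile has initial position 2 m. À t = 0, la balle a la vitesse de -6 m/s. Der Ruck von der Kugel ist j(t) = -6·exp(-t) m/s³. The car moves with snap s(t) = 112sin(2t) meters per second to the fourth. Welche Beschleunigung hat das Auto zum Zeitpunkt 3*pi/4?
Wir müssen die Stammfunktion unserer Gleichung für den Snap s(t) = 112·sin(2·t) 2-mal finden. Mit ∫s(t)dt und Anwendung von j(0) = -56, finden wir j(t) = -56·cos(2·t). Mit ∫j(t)dt und Anwendung von a(0) = 0, finden wir a(t) = -28·sin(2·t). Aus der Gleichung für die Beschleunigung a(t) = -28·sin(2·t), setzen wir t = 3*pi/4 ein und erhalten a = 28.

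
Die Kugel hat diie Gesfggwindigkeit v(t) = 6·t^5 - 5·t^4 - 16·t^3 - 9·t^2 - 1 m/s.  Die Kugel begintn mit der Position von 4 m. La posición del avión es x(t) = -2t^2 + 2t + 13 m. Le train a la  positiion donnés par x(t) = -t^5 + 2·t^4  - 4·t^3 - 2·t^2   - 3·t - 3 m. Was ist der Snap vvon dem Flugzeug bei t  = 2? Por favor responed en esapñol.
Partiendo de la posición x(t) = -2·t^2 + 2·t + 13, tomamos 4 derivadas. La derivada de la posición da la velocidad: v(t) = 2 - 4·t. Derivando la velocidad, obtenemos la aceleración: a(t) = -4. Tomando d/dt de a(t), encontramos j(t) = 0. Derivando la sacudida, obtenemos el snap: s(t) = 0. De la ecuación del snap s(t) = 0, sustituimos t = 2 para obtener s = 0.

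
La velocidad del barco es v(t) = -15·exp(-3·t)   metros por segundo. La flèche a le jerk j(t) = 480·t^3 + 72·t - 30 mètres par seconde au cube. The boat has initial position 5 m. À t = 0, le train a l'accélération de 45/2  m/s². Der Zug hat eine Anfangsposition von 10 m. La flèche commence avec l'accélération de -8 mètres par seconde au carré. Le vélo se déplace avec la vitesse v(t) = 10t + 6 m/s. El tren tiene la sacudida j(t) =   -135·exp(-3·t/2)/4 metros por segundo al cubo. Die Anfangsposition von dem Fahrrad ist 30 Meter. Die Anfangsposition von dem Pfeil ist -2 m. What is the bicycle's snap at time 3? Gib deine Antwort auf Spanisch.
Partiendo de la velocidad v(t) = 10·t + 6, tomamos 3 derivadas. La derivada de la velocidad da la aceleración: a(t) = 10. Derivando la aceleración, obtenemos la sacudida: j(t) = 0. La derivada de la sacudida da el snap: s(t) = 0. Usando s(t) = 0 y sustituyendo t = 3, encontramos s = 0.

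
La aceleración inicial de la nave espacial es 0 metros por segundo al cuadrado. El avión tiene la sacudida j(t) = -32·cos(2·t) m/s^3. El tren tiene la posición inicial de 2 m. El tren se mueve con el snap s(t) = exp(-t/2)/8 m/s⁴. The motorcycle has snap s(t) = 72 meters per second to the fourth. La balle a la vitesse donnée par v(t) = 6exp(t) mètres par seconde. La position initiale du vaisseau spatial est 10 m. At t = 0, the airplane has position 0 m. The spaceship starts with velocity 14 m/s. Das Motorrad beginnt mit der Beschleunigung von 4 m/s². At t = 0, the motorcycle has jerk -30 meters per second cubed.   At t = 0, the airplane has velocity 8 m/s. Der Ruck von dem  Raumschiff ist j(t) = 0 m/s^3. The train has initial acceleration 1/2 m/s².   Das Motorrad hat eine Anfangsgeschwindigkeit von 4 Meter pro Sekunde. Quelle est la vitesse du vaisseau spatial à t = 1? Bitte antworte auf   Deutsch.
Wir müssen das Integral unserer Gleichung für den Ruck j(t) = 0 2-mal finden. Durch Integration von dem Ruck und Verwendung der Anfangsbedingung a(0) = 0, erhalten wir a(t) = 0. Durch Integration von der Beschleunigung und Verwendung der Anfangsbedingung v(0) = 14, erhalten wir v(t) = 14. Aus der Gleichung für die Geschwindigkeit v(t) = 14, setzen wir t = 1 ein und erhalten v = 14.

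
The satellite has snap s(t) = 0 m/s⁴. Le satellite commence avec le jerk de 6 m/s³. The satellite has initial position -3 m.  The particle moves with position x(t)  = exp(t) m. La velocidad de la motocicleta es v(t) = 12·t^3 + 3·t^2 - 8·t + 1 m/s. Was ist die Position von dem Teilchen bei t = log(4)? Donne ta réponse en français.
Nous avons la position x(t) = exp(t). En substituant t = log(4): x(log(4)) = 4.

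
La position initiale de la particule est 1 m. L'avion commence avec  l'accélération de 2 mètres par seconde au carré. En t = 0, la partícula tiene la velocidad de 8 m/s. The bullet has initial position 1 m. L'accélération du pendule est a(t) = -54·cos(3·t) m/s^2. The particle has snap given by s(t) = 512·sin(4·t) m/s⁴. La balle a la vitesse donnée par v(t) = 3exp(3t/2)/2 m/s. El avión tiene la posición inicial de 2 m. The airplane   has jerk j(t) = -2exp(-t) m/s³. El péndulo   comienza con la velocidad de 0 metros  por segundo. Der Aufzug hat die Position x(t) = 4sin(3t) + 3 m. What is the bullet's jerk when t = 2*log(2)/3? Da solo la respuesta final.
The jerk at t = 2*log(2)/3 is j = 27/4.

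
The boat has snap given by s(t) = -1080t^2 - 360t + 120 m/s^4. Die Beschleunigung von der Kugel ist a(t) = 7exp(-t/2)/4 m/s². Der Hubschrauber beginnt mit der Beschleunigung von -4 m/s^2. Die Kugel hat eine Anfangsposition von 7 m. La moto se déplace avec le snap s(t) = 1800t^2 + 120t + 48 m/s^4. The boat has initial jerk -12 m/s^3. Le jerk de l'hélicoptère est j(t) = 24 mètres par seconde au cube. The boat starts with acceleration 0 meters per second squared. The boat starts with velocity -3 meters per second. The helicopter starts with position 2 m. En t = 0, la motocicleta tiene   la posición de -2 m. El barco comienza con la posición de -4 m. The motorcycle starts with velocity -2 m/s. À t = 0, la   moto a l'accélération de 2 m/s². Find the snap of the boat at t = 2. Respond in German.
Mit s(t) = -1080·t^2 - 360·t + 120 und Einsetzen von t = 2, finden wir s = -4920.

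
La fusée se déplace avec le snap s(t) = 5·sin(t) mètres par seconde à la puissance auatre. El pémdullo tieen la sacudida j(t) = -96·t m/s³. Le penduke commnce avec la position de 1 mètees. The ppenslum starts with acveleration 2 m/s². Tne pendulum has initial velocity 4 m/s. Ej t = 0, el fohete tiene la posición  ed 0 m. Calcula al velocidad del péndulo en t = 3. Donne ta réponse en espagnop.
Partiendo de la sacudida j(t) = -96·t, tomamos 2 antiderivadas. La antiderivada de la sacudida es la aceleración. Usando a(0) = 2, obtenemos a(t) = 2 - 48·t^2. Tomando ∫a(t)dt y aplicando v(0) = 4, encontramos v(t) = -16·t^3 + 2·t + 4. De la ecuación de la velocidad v(t) = -16·t^3 + 2·t + 4, sustituimos t = 3 para obtener v = -422.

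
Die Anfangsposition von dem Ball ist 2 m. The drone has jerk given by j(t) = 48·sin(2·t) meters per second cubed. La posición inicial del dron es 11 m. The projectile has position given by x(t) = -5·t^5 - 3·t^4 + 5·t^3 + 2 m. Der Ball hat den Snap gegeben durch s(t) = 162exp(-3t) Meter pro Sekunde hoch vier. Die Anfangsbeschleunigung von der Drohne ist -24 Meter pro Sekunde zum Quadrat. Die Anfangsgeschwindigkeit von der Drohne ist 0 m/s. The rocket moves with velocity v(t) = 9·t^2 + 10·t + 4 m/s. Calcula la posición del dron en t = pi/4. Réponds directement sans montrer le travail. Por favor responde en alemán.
Bei t = pi/4, x = 5.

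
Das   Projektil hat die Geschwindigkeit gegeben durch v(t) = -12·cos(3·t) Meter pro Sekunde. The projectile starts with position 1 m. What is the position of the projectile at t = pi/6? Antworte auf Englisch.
To solve this, we need to take 1 integral of our velocity equation v(t) = -12·cos(3·t). The integral of velocity, with x(0) = 1, gives position: x(t) = 1 - 4·sin(3·t). We have position x(t) = 1 - 4·sin(3·t). Substituting t = pi/6: x(pi/6) = -3.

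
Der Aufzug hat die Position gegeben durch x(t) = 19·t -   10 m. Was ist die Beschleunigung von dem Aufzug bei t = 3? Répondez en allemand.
Wir müssen unsere Gleichung für die Position x(t) = 19·t - 10 2-mal ableiten. Durch Ableiten von der Position erhalten wir die Geschwindigkeit: v(t) = 19. Durch Ableiten von der Geschwindigkeit erhalten wir die Beschleunigung: a(t) = 0. Mit a(t) = 0 und Einsetzen von t = 3, finden wir a = 0.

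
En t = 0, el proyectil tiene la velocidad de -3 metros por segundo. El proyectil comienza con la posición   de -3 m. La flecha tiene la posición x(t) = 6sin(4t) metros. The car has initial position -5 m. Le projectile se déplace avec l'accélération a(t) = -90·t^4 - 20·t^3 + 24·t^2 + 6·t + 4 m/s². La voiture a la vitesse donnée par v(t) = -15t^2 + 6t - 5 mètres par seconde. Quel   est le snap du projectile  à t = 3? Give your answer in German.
Um dies zu lösen, müssen wir 2 Ableitungen unserer Gleichung für die Beschleunigung a(t) = -90·t^4 - 20·t^3 + 24·t^2 + 6·t + 4 nehmen. Mit d/dt von a(t) finden wir j(t) = -360·t^3 - 60·t^2 + 48·t + 6. Durch Ableiten von dem Ruck erhalten wir den Snap: s(t) = -1080·t^2 - 120·t + 48. Mit s(t) = -1080·t^2 - 120·t + 48 und Einsetzen von t = 3, finden wir s = -10032.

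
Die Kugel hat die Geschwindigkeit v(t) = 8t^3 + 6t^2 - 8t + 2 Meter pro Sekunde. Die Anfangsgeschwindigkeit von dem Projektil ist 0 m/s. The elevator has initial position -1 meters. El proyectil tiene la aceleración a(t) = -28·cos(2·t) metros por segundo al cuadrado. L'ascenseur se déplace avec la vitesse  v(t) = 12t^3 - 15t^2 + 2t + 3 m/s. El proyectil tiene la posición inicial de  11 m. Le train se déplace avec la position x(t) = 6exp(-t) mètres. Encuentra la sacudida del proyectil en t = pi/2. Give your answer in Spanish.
Partiendo de la aceleración a(t) = -28·cos(2·t), tomamos 1 derivada. Tomando d/dt de a(t), encontramos j(t) = 56·sin(2·t). Usando j(t) = 56·sin(2·t) y sustituyendo t = pi/2, encontramos j = 0.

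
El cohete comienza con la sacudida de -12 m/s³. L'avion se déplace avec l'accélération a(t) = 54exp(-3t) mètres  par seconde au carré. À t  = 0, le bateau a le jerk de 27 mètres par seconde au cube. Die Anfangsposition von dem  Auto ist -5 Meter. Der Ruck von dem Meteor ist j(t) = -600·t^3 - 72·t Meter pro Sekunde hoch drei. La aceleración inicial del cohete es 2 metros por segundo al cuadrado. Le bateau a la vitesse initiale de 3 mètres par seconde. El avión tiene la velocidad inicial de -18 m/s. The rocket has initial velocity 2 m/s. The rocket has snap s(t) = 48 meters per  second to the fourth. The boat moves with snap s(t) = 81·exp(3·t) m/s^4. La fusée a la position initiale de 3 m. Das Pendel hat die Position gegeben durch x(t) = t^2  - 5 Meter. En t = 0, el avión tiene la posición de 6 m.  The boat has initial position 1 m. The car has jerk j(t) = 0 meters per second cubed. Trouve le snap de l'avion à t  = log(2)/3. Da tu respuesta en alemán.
Wir müssen unsere Gleichung für die Beschleunigung a(t) = 54·exp(-3·t) 2-mal ableiten. Durch Ableiten von der Beschleunigung erhalten wir den Ruck: j(t) = -162·exp(-3·t). Die Ableitung von dem Ruck ergibt den Snap: s(t) = 486·exp(-3·t). Aus der Gleichung für den Snap s(t) = 486·exp(-3·t), setzen wir t = log(2)/3 ein und erhalten s = 243.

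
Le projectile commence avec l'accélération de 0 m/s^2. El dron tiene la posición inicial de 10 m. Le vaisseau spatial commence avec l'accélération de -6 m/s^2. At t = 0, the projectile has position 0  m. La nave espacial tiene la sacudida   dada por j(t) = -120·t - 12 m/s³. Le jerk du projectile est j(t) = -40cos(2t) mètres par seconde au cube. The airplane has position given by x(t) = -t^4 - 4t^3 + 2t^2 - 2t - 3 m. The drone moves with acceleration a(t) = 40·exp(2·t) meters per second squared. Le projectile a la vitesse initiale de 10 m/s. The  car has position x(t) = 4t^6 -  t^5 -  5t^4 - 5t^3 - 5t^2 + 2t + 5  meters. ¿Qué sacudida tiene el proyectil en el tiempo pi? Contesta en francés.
En utilisant j(t) = -40·cos(2·t) et en substituant t = pi, nous trouvons j = -40.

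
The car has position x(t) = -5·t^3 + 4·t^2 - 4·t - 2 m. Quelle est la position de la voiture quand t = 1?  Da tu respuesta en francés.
En utilisant x(t) = -5·t^3 + 4·t^2 - 4·t - 2 et en substituant t = 1, nous trouvons x = -7.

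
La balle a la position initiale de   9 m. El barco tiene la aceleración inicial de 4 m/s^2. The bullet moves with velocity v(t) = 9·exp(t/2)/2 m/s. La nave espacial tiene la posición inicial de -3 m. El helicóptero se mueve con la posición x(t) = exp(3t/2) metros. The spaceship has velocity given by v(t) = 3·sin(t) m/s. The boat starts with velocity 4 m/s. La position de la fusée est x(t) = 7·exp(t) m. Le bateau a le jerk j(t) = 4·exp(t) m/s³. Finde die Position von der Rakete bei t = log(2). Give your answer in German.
Mit x(t) = 7·exp(t) und Einsetzen von t = log(2), finden wir x = 14.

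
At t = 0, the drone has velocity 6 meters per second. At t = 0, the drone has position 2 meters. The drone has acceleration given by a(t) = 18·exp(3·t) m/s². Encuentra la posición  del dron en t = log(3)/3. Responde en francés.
Nous devons intégrer notre équation de l'accélération a(t) = 18·exp(3·t) 2 fois. La primitive de l'accélération est la vitesse. En utilisant v(0) = 6, nous obtenons v(t) = 6·exp(3·t). L'intégrale de la vitesse, avec x(0) = 2, donne la position: x(t) = 2·exp(3·t). Nous avons la position x(t) = 2·exp(3·t). En substituant t = log(3)/3: x(log(3)/3) = 6.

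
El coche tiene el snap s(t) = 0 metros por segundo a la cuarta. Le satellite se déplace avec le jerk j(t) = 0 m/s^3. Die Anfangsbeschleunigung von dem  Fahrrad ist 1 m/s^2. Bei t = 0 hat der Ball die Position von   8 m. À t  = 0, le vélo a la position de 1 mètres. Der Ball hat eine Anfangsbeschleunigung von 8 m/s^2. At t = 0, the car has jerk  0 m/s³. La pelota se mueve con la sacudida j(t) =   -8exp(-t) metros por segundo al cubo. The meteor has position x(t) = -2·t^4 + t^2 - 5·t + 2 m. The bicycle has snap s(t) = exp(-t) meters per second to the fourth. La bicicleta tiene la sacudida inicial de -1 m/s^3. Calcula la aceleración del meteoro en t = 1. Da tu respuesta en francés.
Pour résoudre ceci, nous devons prendre 2 dérivées de notre équation de la position x(t) = -2·t^4 + t^2 - 5·t + 2. En dérivant la position, nous obtenons la vitesse: v(t) = -8·t^3 + 2·t - 5. La dérivée de la vitesse donne l'accélération: a(t) = 2 - 24·t^2. De l'équation de l'accélération a(t) = 2 - 24·t^2, nous substituons t = 1 pour obtenir a = -22.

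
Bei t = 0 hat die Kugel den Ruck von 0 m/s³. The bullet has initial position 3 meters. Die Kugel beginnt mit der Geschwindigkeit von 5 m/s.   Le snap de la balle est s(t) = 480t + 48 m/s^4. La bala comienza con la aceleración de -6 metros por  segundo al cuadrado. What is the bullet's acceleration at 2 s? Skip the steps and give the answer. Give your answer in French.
a(2) = 730.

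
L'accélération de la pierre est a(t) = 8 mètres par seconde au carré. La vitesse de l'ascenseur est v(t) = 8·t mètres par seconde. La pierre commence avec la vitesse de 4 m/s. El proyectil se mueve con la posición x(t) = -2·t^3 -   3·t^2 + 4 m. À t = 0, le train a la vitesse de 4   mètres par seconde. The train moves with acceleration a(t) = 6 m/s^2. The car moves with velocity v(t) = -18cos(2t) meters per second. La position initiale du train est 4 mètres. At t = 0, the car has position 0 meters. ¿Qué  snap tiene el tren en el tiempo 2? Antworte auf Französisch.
En partant de l'accélération a(t) = 6, nous prenons 2 dérivées. En prenant d/dt de a(t), nous trouvons j(t) = 0. En prenant d/dt de j(t), nous trouvons s(t) = 0. Nous avons le snap s(t) = 0. En substituant t = 2: s(2) = 0.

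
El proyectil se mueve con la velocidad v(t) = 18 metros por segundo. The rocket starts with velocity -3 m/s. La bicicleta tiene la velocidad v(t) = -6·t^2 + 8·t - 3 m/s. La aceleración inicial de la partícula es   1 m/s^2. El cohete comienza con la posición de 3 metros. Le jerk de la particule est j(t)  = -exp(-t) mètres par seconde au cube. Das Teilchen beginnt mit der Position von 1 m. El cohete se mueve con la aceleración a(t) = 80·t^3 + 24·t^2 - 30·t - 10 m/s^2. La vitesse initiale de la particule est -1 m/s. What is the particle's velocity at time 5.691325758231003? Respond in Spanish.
Debemos encontrar la antiderivada de nuestra ecuación de la sacudida j(t) = -exp(-t) 2 veces. Integrando la sacudida y usando la condición inicial a(0) = 1, obtenemos a(t) = exp(-t). La antiderivada de la aceleración, con v(0) = -1, da la velocidad: v(t) = -exp(-t). De la ecuación de la velocidad v(t) = -exp(-t), sustituimos t = 5.691325758231003 para obtener v = -0.00337511541491329.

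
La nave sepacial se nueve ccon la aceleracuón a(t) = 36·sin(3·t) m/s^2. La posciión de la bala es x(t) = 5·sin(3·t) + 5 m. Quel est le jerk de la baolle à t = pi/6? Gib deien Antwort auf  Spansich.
Para resolver esto, necesitamos tomar 3 derivadas de nuestra ecuación de la posición x(t) = 5·sin(3·t) + 5. Derivando la posición, obtenemos la velocidad: v(t) = 15·cos(3·t). La derivada de la velocidad da la aceleración: a(t) = -45·sin(3·t). La derivada de la aceleración da la sacudida: j(t) = -135·cos(3·t). Usando j(t) = -135·cos(3·t) y sustituyendo t = pi/6, encontramos j = 0.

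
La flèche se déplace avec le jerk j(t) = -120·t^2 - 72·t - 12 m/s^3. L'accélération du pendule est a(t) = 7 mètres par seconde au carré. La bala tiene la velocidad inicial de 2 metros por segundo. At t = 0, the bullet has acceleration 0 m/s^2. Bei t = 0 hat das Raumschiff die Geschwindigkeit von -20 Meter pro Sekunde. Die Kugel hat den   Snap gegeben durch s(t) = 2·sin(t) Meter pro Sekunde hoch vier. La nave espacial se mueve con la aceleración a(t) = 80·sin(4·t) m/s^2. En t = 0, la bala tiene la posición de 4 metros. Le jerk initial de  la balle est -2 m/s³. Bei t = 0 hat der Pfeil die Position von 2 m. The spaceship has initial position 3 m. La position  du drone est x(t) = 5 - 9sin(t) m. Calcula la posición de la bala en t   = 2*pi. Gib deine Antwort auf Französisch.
En partant du snap s(t) = 2·sin(t), nous prenons 4 intégrales. En prenant ∫s(t)dt et en appliquant j(0) = -2, nous trouvons j(t) = -2·cos(t). En intégrant le jerk et en utilisant la condition initiale a(0) = 0, nous obtenons a(t) = -2·sin(t). En prenant ∫a(t)dt et en appliquant v(0) = 2, nous trouvons v(t) = 2·cos(t). En intégrant la vitesse et en utilisant la condition initiale x(0) = 4, nous obtenons x(t) = 2·sin(t) + 4. De l'équation de la position x(t) = 2·sin(t) + 4, nous substituons t = 2*pi pour obtenir x = 4.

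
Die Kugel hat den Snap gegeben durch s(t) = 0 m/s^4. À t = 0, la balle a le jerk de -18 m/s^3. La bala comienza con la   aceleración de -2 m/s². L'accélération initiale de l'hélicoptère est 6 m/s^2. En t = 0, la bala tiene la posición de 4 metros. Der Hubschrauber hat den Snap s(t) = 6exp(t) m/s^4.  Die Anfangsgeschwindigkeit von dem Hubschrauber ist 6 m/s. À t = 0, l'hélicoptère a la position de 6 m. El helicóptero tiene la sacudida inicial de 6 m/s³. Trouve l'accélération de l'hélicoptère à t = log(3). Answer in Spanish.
Partiendo del snap s(t) = 6·exp(t), tomamos 2 integrales. La antiderivada del snap, con j(0) = 6, da la sacudida: j(t) = 6·exp(t). La antiderivada de la sacudida, con a(0) = 6, da la aceleración: a(t) = 6·exp(t). Usando a(t) = 6·exp(t) y sustituyendo t = log(3), encontramos a = 18.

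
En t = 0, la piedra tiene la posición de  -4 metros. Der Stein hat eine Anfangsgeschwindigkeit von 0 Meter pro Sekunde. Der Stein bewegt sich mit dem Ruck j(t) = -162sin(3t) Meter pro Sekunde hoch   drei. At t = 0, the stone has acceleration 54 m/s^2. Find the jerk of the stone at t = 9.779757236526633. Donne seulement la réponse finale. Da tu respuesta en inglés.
The answer is 141.710926168500.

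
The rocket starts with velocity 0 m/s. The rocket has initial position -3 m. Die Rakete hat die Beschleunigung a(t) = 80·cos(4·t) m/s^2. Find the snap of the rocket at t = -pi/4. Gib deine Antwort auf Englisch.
To solve this, we need to take 2 derivatives of our acceleration equation a(t) = 80·cos(4·t). Differentiating acceleration, we get jerk: j(t) = -320·sin(4·t). Differentiating jerk, we get snap: s(t) = -1280·cos(4·t). From the given snap equation s(t) = -1280·cos(4·t), we substitute t = -pi/4 to get s = 1280.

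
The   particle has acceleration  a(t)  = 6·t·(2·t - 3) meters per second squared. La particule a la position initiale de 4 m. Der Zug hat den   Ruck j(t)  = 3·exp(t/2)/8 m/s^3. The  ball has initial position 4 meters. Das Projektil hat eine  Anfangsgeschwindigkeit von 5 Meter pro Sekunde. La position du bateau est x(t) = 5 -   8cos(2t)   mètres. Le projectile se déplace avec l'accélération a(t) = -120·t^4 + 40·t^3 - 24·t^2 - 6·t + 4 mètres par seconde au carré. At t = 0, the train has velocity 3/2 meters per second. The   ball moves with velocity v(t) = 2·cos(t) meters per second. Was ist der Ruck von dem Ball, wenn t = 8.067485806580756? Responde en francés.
Nous devons dériver notre équation de la vitesse v(t) = 2·cos(t) 2 fois. En prenant d/dt de v(t), nous trouvons a(t) = -2·sin(t). En dérivant l'accélération, nous obtenons le jerk: j(t) = -2·cos(t). En utilisant j(t) = -2·cos(t) et en substituant t = 8.067485806580756, nous trouvons j = 0.423771604219862.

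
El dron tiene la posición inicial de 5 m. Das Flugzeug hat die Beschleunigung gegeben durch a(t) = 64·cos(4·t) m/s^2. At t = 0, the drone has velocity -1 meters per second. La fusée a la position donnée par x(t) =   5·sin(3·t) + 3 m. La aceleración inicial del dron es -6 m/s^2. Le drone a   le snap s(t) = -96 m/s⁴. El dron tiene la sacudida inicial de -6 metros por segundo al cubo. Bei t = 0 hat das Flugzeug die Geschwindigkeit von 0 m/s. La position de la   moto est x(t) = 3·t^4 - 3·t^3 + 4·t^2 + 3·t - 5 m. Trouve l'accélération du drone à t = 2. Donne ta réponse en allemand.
Wir müssen unsere Gleichung für den Snap s(t) = -96 2-mal integrieren. Die Stammfunktion von dem Snap, mit j(0) = -6, ergibt den Ruck: j(t) = -96·t - 6. Das Integral von dem Ruck ist die Beschleunigung. Mit a(0) = -6 erhalten wir a(t) = -48·t^2 - 6·t - 6. Mit a(t) = -48·t^2 - 6·t - 6 und Einsetzen von t = 2, finden wir a = -210.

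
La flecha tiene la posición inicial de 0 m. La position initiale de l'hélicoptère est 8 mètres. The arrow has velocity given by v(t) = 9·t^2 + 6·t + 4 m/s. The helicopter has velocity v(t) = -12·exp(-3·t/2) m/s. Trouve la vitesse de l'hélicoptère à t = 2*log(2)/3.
En utilisant v(t) = -12·exp(-3·t/2) et en substituant t = 2*log(2)/3, nous trouvons v = -6.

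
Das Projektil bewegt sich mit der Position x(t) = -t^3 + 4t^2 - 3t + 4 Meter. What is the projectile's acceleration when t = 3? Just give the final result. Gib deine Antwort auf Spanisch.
En t = 3, a = -10.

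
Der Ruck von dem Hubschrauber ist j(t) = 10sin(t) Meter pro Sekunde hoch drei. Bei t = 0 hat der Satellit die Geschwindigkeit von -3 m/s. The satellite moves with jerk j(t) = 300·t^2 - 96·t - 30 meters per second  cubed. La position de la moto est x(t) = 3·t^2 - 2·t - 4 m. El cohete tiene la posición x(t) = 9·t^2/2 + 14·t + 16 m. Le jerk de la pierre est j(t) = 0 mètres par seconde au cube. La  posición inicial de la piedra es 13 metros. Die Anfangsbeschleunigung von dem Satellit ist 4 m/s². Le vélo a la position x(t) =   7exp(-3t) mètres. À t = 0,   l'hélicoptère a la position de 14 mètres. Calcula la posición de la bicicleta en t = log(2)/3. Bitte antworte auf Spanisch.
De la ecuación de la posición x(t) = 7·exp(-3·t), sustituimos t = log(2)/3 para obtener x = 7/2.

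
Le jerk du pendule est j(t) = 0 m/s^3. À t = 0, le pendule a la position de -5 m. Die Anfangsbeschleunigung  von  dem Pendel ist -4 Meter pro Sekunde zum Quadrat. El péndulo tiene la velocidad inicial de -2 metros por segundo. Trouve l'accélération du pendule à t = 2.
Nous devons trouver la primitive de notre équation du jerk j(t) = 0 1 fois. En intégrant le jerk et en utilisant la condition initiale a(0) = -4, nous obtenons a(t) = -4. De l'équation de l'accélération a(t) = -4, nous substituons t = 2 pour obtenir a = -4.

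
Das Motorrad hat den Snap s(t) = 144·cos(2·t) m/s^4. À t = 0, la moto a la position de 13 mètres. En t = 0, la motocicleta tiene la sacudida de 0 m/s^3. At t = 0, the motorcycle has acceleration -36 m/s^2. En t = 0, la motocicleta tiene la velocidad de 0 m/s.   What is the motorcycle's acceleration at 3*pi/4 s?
Starting from snap s(t) = 144·cos(2·t), we take 2 integrals. The antiderivative of snap, with j(0) = 0, gives jerk: j(t) = 72·sin(2·t). Finding the antiderivative of j(t) and using a(0) = -36: a(t) = -36·cos(2·t). Using a(t) = -36·cos(2·t) and substituting t = 3*pi/4, we find a = 0.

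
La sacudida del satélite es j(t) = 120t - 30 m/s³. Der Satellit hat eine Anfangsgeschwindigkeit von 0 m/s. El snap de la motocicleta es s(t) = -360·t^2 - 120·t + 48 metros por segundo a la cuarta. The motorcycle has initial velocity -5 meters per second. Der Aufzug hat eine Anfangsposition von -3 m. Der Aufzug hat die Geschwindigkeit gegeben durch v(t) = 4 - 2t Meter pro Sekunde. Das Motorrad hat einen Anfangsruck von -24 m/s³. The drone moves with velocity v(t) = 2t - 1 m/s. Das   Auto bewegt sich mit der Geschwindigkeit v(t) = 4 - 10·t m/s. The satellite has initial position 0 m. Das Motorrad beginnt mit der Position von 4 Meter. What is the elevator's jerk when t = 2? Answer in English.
Starting from velocity v(t) = 4 - 2·t, we take 2 derivatives. Taking d/dt of v(t), we find a(t) = -2. Differentiating acceleration, we get jerk: j(t) = 0. Using j(t) = 0 and substituting t = 2, we find j = 0.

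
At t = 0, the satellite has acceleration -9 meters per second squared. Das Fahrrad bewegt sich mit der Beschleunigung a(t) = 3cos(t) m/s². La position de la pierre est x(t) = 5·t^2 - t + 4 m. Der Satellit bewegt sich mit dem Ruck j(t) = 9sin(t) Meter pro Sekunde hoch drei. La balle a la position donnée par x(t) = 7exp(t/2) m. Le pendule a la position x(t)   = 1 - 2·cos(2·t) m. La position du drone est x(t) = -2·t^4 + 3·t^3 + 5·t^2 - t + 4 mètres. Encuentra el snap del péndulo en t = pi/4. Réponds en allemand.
Um dies zu lösen, müssen wir 4 Ableitungen unserer Gleichung für die Position x(t) = 1 - 2·cos(2·t) nehmen. Durch Ableiten von der Position erhalten wir die Geschwindigkeit: v(t) = 4·sin(2·t). Durch Ableiten von der Geschwindigkeit erhalten wir die Beschleunigung: a(t) = 8·cos(2·t). Mit d/dt von a(t) finden wir j(t) = -16·sin(2·t). Durch Ableiten von dem Ruck erhalten wir den Snap: s(t) = -32·cos(2·t). Wir haben den Snap s(t) = -32·cos(2·t). Durch Einsetzen von t = pi/4: s(pi/4) = 0.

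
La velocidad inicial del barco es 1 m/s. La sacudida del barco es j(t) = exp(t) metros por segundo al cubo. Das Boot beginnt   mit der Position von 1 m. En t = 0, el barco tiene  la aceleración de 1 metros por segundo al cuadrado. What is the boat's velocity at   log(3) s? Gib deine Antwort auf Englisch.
Starting from jerk j(t) = exp(t), we take 2 integrals. The antiderivative of jerk is acceleration. Using a(0) = 1, we get a(t) = exp(t). The integral of acceleration, with v(0) = 1, gives velocity: v(t) = exp(t). From the given velocity equation v(t) = exp(t), we substitute t = log(3) to get v = 3.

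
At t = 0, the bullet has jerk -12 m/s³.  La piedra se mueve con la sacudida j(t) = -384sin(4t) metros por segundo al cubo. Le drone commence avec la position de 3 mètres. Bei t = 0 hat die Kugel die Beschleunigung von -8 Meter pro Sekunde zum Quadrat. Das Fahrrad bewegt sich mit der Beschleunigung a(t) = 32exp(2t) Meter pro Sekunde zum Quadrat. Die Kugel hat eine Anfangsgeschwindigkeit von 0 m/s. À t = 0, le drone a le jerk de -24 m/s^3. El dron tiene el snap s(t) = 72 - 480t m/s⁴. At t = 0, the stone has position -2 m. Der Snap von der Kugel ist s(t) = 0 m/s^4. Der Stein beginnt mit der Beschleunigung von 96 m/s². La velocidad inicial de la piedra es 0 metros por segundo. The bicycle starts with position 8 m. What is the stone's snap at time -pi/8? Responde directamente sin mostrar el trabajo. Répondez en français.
s(-pi/8) = 0.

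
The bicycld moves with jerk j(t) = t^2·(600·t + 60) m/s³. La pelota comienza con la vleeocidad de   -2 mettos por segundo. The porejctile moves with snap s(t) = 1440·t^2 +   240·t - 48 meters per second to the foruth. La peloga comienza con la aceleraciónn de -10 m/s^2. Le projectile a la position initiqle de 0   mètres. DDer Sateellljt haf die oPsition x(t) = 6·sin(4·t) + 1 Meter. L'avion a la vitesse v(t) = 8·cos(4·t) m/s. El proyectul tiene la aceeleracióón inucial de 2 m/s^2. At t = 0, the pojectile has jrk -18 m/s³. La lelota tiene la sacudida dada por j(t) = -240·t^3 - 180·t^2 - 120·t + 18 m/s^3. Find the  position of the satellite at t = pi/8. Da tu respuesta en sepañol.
De la ecuación de la posición x(t) = 6·sin(4·t) + 1, sustituimos t = pi/8 para obtener x = 7.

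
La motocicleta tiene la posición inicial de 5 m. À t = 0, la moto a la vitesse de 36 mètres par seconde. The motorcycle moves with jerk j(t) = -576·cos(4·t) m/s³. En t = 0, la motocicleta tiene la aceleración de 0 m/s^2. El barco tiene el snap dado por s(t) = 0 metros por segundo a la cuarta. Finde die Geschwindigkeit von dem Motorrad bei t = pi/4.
Ausgehend von dem Ruck j(t) = -576·cos(4·t), nehmen wir 2 Integrale. Mit ∫j(t)dt und Anwendung von a(0) = 0, finden wir a(t) = -144·sin(4·t). Durch Integration von der Beschleunigung und Verwendung der Anfangsbedingung v(0) = 36, erhalten wir v(t) = 36·cos(4·t). Mit v(t) = 36·cos(4·t) und Einsetzen von t = pi/4, finden wir v = -36.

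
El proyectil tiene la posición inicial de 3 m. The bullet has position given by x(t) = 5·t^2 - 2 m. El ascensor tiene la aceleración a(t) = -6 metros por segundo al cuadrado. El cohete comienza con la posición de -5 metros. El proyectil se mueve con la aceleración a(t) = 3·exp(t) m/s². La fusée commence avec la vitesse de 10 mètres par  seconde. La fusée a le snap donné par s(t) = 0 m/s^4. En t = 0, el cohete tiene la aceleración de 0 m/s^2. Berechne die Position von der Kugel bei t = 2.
Mit x(t) = 5·t^2 - 2 und Einsetzen von t = 2, finden wir x = 18.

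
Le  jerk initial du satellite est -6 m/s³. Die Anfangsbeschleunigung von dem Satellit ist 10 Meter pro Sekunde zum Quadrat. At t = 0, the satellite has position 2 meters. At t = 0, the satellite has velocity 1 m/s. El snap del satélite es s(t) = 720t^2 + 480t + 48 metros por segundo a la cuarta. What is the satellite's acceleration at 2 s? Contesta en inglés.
To solve this, we need to take 2 integrals of our snap equation s(t) = 720·t^2 + 480·t + 48. Finding the antiderivative of s(t) and using j(0) = -6: j(t) = 240·t^3 + 240·t^2 + 48·t - 6. Finding the integral of j(t) and using a(0) = 10: a(t) = 60·t^4 + 80·t^3 + 24·t^2 - 6·t + 10. From the given acceleration equation a(t) = 60·t^4 + 80·t^3 + 24·t^2 - 6·t + 10, we substitute t = 2 to get a = 1694.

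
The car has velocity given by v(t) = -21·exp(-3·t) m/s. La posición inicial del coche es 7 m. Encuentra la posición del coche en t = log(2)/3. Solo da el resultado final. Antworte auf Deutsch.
x(log(2)/3) = 7/2.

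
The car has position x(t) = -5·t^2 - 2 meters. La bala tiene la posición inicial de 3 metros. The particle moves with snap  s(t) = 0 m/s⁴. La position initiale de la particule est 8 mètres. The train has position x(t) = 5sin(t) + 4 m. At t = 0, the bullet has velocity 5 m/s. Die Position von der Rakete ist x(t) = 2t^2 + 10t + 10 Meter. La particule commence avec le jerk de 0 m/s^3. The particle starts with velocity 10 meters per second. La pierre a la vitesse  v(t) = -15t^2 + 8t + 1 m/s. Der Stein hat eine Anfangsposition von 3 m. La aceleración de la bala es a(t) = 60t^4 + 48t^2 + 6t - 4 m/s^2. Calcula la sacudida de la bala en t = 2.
Debemos derivar nuestra ecuación de la aceleración a(t) = 60·t^4 + 48·t^2 + 6·t - 4 1 vez. La derivada de la aceleración da la sacudida: j(t) = 240·t^3 + 96·t + 6. Usando j(t) = 240·t^3 + 96·t + 6 y sustituyendo t = 2, encontramos j = 2118.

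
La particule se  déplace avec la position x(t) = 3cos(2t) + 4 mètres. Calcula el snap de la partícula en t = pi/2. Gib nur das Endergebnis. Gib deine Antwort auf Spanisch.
La respuesta es -48.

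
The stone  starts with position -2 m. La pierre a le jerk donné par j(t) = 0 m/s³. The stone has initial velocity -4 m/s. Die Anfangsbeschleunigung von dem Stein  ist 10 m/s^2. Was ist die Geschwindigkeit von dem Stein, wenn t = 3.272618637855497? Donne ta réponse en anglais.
We need to integrate our jerk equation j(t) = 0 2 times. Taking ∫j(t)dt and applying a(0) = 10, we find a(t) = 10. Integrating acceleration and using the initial condition v(0) = -4, we get v(t) = 10·t - 4. From the given velocity equation v(t) = 10·t - 4, we substitute t = 3.272618637855497 to get v = 28.7261863785550.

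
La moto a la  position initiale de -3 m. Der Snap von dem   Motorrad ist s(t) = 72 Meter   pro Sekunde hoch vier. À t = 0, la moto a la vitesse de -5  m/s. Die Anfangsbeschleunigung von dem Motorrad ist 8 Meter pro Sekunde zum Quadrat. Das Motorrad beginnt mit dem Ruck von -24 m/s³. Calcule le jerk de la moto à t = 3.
En partant du snap s(t) = 72, nous prenons 1 intégrale. En intégrant le snap et en utilisant la condition initiale j(0) = -24, nous obtenons j(t) = 72·t - 24. Nous avons le jerk j(t) = 72·t - 24. En substituant t = 3: j(3) = 192.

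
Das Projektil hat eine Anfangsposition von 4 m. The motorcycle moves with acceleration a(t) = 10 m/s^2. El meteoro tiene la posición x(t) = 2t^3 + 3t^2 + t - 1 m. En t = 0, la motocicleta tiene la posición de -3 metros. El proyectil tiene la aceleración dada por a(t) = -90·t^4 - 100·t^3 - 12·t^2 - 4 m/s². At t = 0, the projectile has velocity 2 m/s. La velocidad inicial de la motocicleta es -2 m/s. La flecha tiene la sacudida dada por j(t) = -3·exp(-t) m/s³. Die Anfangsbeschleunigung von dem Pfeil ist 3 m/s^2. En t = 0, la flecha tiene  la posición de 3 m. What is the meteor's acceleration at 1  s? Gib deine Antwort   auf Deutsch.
Um dies zu lösen, müssen wir 2 Ableitungen unserer Gleichung für die Position x(t) = 2·t^3 + 3·t^2 + t - 1 nehmen. Die Ableitung von der Position ergibt die Geschwindigkeit: v(t) = 6·t^2 + 6·t + 1. Mit d/dt von v(t) finden wir a(t) = 12·t + 6. Mit a(t) = 12·t + 6 und Einsetzen von t = 1, finden wir a = 18.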